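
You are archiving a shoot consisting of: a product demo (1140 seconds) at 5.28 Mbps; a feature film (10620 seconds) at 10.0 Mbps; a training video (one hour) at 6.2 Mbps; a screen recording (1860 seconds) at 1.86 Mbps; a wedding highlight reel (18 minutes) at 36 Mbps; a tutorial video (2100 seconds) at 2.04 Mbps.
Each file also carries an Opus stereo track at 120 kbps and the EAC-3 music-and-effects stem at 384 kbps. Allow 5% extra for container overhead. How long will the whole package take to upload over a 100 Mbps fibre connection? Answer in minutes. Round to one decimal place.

Audio total: 120 + 384 = 504 kbps = 0.504 Mbps.
product demo: 5.784 Mbps × 1140 s × 1.05 = 6923.4 Mb
feature film: 10.504 Mbps × 10620 s × 1.05 = 117130.1 Mb
training video: 6.704 Mbps × 3600 s × 1.05 = 25341.1 Mb
screen recording: 2.364 Mbps × 1860 s × 1.05 = 4616.9 Mb
wedding highlight reel: 36.504 Mbps × 1080 s × 1.05 = 41395.5 Mb
tutorial video: 2.544 Mbps × 2100 s × 1.05 = 5609.5 Mb
Total: 201016.6 Mb = 25127.1 MB.
At 100 Mbps: 201016.6 / 100 = 2010 s ≈ 33.5 minutes.

33.5 minutes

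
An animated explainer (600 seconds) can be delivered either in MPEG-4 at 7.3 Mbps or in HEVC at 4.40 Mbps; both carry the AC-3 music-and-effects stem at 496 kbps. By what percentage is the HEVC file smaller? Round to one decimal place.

Audio: 496 kbps = 0.496 Mbps.
MPEG-4: 7.796 Mbps × 600 s = 4677.6 Mb = 0.585 GB.
HEVC: 4.896 Mbps × 600 s = 2937.6 Mb = 0.367 GB.
Reduction: (1 − 0.367/0.585) × 100 = 37.20%.

37.2%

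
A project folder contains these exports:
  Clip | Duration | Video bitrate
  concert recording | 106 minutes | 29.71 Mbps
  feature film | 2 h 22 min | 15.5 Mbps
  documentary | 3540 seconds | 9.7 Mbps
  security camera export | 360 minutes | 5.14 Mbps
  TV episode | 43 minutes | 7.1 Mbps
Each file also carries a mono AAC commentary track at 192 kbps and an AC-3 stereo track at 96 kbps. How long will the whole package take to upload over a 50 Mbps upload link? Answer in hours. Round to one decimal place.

Audio total: 192 + 96 = 288 kbps = 0.288 Mbps.
concert recording: 29.998 Mbps × 6360 s = 190787.3 Mb
feature film: 15.788 Mbps × 8520 s = 134513.8 Mb
documentary: 9.988 Mbps × 3540 s = 35357.5 Mb
security camera export: 5.428 Mbps × 21600 s = 117244.8 Mb
TV episode: 7.388 Mbps × 2580 s = 19061.0 Mb
Total: 496964.4 Mb = 62120.6 MB.
At 50 Mbps: 496964.4 / 50 = 9939 s ≈ 2.76 hours.

2.8 hours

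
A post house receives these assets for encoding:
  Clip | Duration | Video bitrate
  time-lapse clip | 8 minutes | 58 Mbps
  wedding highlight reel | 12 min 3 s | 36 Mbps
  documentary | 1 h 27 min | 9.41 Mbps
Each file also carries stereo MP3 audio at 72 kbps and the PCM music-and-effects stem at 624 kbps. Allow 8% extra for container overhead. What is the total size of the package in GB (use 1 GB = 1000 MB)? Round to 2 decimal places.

14.51 GB

Audio total: 72 + 624 = 696 kbps = 0.696 Mbps.
time-lapse clip: 58.696 Mbps × 480 s × 1.08 = 30428.0 Mb
wedding highlight reel: 36.696 Mbps × 723 s × 1.08 = 28653.7 Mb
documentary: 10.106 Mbps × 5220 s × 1.08 = 56973.6 Mb
Total: 116055.3 Mb = 14506.9 MB.
= 14.51 GB.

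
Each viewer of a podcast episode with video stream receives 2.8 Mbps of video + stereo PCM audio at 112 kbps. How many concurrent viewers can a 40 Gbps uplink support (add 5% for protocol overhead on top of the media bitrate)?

Audio: 112 kbps = 0.112 Mbps.
Per-viewer media rate: 2.912 Mbps.
On the wire with 5% overhead: 3.058 Mbps.
40 Gbps = 40,000 Mbps; 40,000 / 3.058 = 13082.16 → 13082 viewers.

13082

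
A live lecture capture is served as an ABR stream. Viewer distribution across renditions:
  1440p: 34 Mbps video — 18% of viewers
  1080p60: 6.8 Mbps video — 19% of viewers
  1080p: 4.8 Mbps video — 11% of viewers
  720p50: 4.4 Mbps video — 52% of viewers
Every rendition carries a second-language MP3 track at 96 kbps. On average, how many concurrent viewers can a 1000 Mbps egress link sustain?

Audio: 96 kbps = 0.096 Mbps.
Average per-viewer bitrate: 0.18×34.096 + 0.19×6.896 + 0.11×4.896 + 0.52×4.496 = 10.324 Mbps.
1000 Mbps = 1,000 Mbps; 1,000 / 10.324 = 96.86 → 96.

96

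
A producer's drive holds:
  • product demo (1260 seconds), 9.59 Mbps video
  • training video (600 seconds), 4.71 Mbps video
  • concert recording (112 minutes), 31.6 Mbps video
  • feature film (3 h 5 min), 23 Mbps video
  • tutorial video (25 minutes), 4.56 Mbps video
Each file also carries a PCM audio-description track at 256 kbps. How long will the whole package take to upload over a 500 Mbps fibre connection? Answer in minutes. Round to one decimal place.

Audio: 256 kbps = 0.256 Mbps.
product demo: 9.846 Mbps × 1260 s = 12406.0 Mb
training video: 4.966 Mbps × 600 s = 2979.6 Mb
concert recording: 31.856 Mbps × 6720 s = 214072.3 Mb
feature film: 23.256 Mbps × 11100 s = 258141.6 Mb
tutorial video: 4.816 Mbps × 1500 s = 7224.0 Mb
Total: 494823.5 Mb = 61852.9 MB.
At 500 Mbps: 494823.5 / 500 = 990 s ≈ 16.5 minutes.

16.5 minutes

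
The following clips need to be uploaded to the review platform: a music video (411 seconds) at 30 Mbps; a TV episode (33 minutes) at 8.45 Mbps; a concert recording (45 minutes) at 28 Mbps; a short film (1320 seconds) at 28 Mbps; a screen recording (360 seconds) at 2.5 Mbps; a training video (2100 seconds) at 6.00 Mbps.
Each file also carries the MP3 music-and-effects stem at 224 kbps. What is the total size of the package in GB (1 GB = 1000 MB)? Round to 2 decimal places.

19.64 GB

Audio: 224 kbps = 0.224 Mbps.
music video: 30.224 Mbps × 411 s = 12422.1 Mb
TV episode: 8.674 Mbps × 1980 s = 17174.5 Mb
concert recording: 28.224 Mbps × 2700 s = 76204.8 Mb
short film: 28.224 Mbps × 1320 s = 37255.7 Mb
screen recording: 2.724 Mbps × 360 s = 980.6 Mb
training video: 6.224 Mbps × 2100 s = 13070.4 Mb
Total: 157108.1 Mb = 19638.5 MB.
= 19.64 GB.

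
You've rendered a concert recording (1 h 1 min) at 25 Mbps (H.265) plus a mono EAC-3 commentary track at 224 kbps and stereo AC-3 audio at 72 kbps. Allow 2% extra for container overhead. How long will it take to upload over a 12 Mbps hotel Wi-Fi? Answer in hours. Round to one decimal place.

2.2 hours

1 h 1 min = 61 min = 3660 s
Audio total: 224 + 72 = 296 kbps = 0.296 Mbps.
Total bitrate: 25.296 Mbps.
File: 25.296 Mbps × 3660 s = 92583.4 Mb.
With 2% container overhead: ×1.02. → 94435.0 Mb.
At 12 Mbps: 94435.0 / 12 = 7869.6 s ≈ 2.19 hours.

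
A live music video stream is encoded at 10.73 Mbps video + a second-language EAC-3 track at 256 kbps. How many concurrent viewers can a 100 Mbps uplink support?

9

Audio: 256 kbps = 0.256 Mbps.
Per-viewer media rate: 10.986 Mbps.
100 Mbps = 100.0 Mbps; 100.0 / 10.986 = 9.10 → 9 viewers.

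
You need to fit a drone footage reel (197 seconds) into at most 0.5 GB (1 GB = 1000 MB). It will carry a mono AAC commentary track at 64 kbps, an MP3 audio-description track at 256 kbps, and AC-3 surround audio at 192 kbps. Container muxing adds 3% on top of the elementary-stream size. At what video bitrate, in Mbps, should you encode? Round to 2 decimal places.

19.20 Mbps

Budget: 0.5 GB = 4000.0 Mb.
Stream payload after overhead: 4000.0 / 1.03 = 3883.5 Mb.
Total bitrate budget: 3883.5 Mb / 197 s = 19.713 Mbps.
Audio total: 64 + 256 + 192 = 512 kbps = 0.512 Mbps.
Video: 19.713 − 0.512 = 19.201 Mbps.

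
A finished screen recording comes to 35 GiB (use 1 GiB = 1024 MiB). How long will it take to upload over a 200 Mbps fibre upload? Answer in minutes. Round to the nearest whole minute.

File: 35 GiB = 300647.7 Mb.
At 200 Mbps: 300647.7 / 200 = 1503.2 s ≈ 25.1 minutes.

25 minutes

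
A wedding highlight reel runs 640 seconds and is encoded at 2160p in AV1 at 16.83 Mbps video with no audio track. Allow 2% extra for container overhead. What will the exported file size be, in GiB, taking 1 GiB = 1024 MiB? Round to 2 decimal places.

Total bitrate: 16.83 Mbps.
Stream data: 16.830 Mbps × 640 s = 10771.2 Mb.
With 2% container overhead: ×1.02.
10,987 Mb = 1,373,328,000 bytes ÷ 1,073,741,824 = 1.279 GiB.

1.28 GiB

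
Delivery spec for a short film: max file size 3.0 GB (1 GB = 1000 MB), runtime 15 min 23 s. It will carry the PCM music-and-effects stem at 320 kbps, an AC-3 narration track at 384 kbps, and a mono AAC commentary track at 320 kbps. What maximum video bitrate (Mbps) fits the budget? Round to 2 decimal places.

Budget: 3.0 GB = 24000.0 Mb.
15 min 23 s = 923 s
Total bitrate budget: 24000.0 Mb / 923 s = 26.002 Mbps.
Audio total: 320 + 384 + 320 = 1024 kbps = 1.024 Mbps.
Video: 26.002 − 1.024 = 24.978 Mbps.

24.98 Mbps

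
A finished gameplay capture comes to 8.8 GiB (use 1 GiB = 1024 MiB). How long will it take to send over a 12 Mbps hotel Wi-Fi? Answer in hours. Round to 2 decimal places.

File: 8.8 GiB = 75591.4 Mb.
At 12 Mbps: 75591.4 / 12 = 6299.3 s ≈ 1.75 hours.

1.75 hours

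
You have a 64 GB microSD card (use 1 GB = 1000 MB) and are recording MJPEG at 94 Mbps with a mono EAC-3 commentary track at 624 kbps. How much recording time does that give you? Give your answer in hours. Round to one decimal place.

Audio: 624 kbps = 0.624 Mbps.
Total bitrate: 94 + 0.624 = 94.624 Mbps.
Capacity: 64 GB = 512,000 Mb.
Recording time: 512,000 / 94.624 = 5,411 s ≈ 1.50 hours.

1.5 hours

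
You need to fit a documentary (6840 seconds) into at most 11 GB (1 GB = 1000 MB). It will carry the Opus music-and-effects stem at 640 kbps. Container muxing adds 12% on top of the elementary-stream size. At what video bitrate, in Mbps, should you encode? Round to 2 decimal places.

Budget: 11 GB = 88000.0 Mb.
Stream payload after overhead: 88000.0 / 1.12 = 78571.4 Mb.
Total bitrate budget: 78571.4 Mb / 6840 s = 11.487 Mbps.
Audio: 640 kbps = 0.640 Mbps.
Video: 11.487 − 0.640 = 10.847 Mbps.

10.85 Mbps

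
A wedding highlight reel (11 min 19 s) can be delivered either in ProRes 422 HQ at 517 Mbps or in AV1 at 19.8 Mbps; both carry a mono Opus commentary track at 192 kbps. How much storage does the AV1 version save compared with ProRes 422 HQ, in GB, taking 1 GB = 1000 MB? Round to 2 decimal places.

42.20 GB

11 min 19 s = 679 s
Audio: 192 kbps = 0.192 Mbps.
ProRes 422 HQ: 517.192 Mbps × 679 s = 351173.4 Mb = 43.897 GB.
AV1: 19.992 Mbps × 679 s = 13574.6 Mb = 1.697 GB.
Saving: 43.897 − 1.697 = 42.200 GB.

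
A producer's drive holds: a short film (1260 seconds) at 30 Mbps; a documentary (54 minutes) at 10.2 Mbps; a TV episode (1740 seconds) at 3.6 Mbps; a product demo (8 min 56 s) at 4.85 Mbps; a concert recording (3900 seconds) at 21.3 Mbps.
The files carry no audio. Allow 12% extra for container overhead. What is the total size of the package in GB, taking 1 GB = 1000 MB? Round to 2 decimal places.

22.79 GB

short film: 30.000 Mbps × 1260 s × 1.12 = 42336.0 Mb
documentary: 10.200 Mbps × 3240 s × 1.12 = 37013.8 Mb
TV episode: 3.600 Mbps × 1740 s × 1.12 = 7015.7 Mb
product demo: 4.850 Mbps × 536 s × 1.12 = 2911.6 Mb
concert recording: 21.300 Mbps × 3900 s × 1.12 = 93038.4 Mb
Total: 182315.4 Mb = 22789.4 MB.
= 22.79 GB.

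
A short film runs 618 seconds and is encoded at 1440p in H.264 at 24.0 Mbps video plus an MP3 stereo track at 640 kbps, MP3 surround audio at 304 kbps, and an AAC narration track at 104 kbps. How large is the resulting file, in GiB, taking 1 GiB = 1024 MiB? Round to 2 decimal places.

1.80 GiB

Audio total: 640 + 304 + 104 = 1048 kbps = 1.048 Mbps.
Total bitrate: 24.0 + 1.048 = 25.048 Mbps.
Stream data: 25.048 Mbps × 618 s = 15479.7 Mb.
15,480 Mb = 1,934,958,000 bytes ÷ 1,073,741,824 = 1.802 GiB.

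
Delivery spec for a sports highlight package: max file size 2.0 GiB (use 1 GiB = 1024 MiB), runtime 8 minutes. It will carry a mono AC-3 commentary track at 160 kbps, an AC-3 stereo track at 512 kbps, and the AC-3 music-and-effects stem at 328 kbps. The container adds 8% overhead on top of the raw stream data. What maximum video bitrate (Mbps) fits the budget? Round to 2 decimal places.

32.14 Mbps

Budget: 2.0 GiB = 17179.9 Mb.
Stream payload after overhead: 17179.9 / 1.08 = 15907.3 Mb.
8 min = 480 s
Total bitrate budget: 15907.3 Mb / 480 s = 33.140 Mbps.
Audio total: 160 + 512 + 328 = 1000 kbps = 1.000 Mbps.
Video: 33.140 − 1.000 = 32.140 Mbps.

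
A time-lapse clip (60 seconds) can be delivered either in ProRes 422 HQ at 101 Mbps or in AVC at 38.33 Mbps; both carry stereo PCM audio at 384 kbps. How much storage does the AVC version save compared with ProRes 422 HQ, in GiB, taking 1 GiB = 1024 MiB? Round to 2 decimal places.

0.44 GiB

Audio: 384 kbps = 0.384 Mbps.
ProRes 422 HQ: 101.384 Mbps × 60 s = 6083.0 Mb = 0.708 GiB.
AVC: 38.714 Mbps × 60 s = 2322.8 Mb = 0.270 GiB.
Saving: 0.708 − 0.270 = 0.438 GiB.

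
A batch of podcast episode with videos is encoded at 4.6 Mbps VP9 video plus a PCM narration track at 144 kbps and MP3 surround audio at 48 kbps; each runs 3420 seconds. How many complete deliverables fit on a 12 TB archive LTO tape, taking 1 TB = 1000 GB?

Audio total: 144 + 48 = 192 kbps = 0.192 Mbps.
Total bitrate: 4.792 Mbps.
Per item: 4.792 Mbps × 3420 s = 16,389 Mb = 2,049 MB.
Capacity: 12 TB = 96,000,000 Mb; 5857.72 items → 5857 complete.

5857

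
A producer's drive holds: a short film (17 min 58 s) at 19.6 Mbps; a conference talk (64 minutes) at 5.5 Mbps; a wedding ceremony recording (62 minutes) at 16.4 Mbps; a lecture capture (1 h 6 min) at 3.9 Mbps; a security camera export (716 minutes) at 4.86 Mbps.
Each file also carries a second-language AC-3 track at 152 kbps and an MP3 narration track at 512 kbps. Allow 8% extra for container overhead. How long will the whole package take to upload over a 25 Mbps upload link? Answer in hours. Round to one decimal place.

4.4 hours

Audio total: 152 + 512 = 664 kbps = 0.664 Mbps.
short film: 20.264 Mbps × 1078 s × 1.08 = 23592.2 Mb
conference talk: 6.164 Mbps × 3840 s × 1.08 = 25563.3 Mb
wedding ceremony recording: 17.064 Mbps × 3720 s × 1.08 = 68556.3 Mb
lecture capture: 4.564 Mbps × 3960 s × 1.08 = 19519.3 Mb
security camera export: 5.524 Mbps × 42960 s × 1.08 = 256295.9 Mb
Total: 393527.1 Mb = 49190.9 MB.
At 25 Mbps: 393527.1 / 25 = 15741 s ≈ 4.37 hours.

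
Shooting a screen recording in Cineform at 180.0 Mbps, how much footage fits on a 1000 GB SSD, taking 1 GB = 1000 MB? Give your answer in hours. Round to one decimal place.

12.3 hours

Capacity: 1000 GB = 8,000,000 Mb.
Recording time: 8,000,000 / 180.000 = 44,444 s ≈ 12.3 hours.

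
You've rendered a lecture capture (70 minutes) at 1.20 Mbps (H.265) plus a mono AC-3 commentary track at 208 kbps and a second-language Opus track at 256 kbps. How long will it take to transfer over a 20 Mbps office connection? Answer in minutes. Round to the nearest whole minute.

6 minutes

70 min = 4200 s
Audio total: 208 + 256 = 464 kbps = 0.464 Mbps.
Total bitrate: 1.664 Mbps.
File: 1.664 Mbps × 4200 s = 6988.8 Mb.
At 20 Mbps: 6988.8 / 20 = 349.4 s ≈ 5.82 minutes.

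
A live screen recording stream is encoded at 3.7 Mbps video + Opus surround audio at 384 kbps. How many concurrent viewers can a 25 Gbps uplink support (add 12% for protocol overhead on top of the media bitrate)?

Audio: 384 kbps = 0.384 Mbps.
Per-viewer media rate: 4.084 Mbps.
On the wire with 12% overhead: 4.574 Mbps.
25 Gbps = 25,000 Mbps; 25,000 / 4.574 = 5465.58 → 5465 viewers.

5465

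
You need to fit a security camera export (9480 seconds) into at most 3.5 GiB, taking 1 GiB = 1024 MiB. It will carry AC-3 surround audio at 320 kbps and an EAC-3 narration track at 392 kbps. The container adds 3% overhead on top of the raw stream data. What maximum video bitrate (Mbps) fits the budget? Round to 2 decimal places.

2.37 Mbps

Budget: 3.5 GiB = 30064.8 Mb.
Stream payload after overhead: 30064.8 / 1.03 = 29189.1 Mb.
Total bitrate budget: 29189.1 Mb / 9480 s = 3.079 Mbps.
Audio total: 320 + 392 = 712 kbps = 0.712 Mbps.
Video: 3.079 − 0.712 = 2.367 Mbps.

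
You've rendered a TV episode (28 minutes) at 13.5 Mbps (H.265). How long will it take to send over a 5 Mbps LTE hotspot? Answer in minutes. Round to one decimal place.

75.6 minutes

28 min = 1680 s
File: 13.500 Mbps × 1680 s = 22680.0 Mb.
At 5 Mbps: 22680.0 / 5 = 4536.0 s ≈ 75.6 minutes.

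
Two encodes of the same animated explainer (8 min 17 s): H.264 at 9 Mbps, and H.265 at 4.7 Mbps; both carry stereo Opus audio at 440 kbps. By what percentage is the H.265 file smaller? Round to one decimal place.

8 min 17 s = 497 s
Audio: 440 kbps = 0.440 Mbps.
H.264: 9.440 Mbps × 497 s = 4691.7 Mb = 0.586 GB.
H.265: 5.140 Mbps × 497 s = 2554.6 Mb = 0.319 GB.
Reduction: (1 − 0.319/0.586) × 100 = 45.55%.

45.6%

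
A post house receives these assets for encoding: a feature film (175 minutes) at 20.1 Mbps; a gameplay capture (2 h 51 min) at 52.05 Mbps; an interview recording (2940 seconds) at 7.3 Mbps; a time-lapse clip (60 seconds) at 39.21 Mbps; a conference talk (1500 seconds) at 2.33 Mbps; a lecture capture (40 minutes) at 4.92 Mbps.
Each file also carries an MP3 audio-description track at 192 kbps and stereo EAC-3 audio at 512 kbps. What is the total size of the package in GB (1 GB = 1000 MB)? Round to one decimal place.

Audio total: 192 + 512 = 704 kbps = 0.704 Mbps.
feature film: 20.804 Mbps × 10500 s = 218442.0 Mb
gameplay capture: 52.754 Mbps × 10260 s = 541256.0 Mb
interview recording: 8.004 Mbps × 2940 s = 23531.8 Mb
time-lapse clip: 39.914 Mbps × 60 s = 2394.8 Mb
conference talk: 3.034 Mbps × 1500 s = 4551.0 Mb
lecture capture: 5.624 Mbps × 2400 s = 13497.6 Mb
Total: 803673.2 Mb = 100459.2 MB.
= 100.5 GB.

100.5 GB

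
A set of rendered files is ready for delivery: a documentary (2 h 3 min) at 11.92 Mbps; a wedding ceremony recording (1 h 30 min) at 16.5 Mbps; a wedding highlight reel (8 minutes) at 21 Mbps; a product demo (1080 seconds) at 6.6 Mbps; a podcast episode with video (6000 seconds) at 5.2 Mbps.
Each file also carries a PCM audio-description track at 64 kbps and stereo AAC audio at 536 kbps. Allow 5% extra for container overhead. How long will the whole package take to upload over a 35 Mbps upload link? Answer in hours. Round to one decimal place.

2.0 hours

Audio total: 64 + 536 = 600 kbps = 0.600 Mbps.
documentary: 12.520 Mbps × 7380 s × 1.05 = 97017.5 Mb
wedding ceremony recording: 17.100 Mbps × 5400 s × 1.05 = 96957.0 Mb
wedding highlight reel: 21.600 Mbps × 480 s × 1.05 = 10886.4 Mb
product demo: 7.200 Mbps × 1080 s × 1.05 = 8164.8 Mb
podcast episode with video: 5.800 Mbps × 6000 s × 1.05 = 36540.0 Mb
Total: 249565.7 Mb = 31195.7 MB.
At 35 Mbps: 249565.7 / 35 = 7130 s ≈ 1.98 hours.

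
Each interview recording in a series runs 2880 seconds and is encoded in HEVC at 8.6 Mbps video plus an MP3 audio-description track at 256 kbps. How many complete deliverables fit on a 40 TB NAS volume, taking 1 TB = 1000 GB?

12546

Audio: 256 kbps = 0.256 Mbps.
Total bitrate: 8.856 Mbps.
Per item: 8.856 Mbps × 2880 s = 25,505 Mb = 3,188 MB.
Capacity: 40 TB = 320,000,000 Mb; 12546.42 items → 12546 complete.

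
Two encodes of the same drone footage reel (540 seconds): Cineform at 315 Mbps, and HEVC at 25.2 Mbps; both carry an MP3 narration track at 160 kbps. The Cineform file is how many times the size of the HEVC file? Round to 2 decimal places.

12.43

Audio: 160 kbps = 0.160 Mbps.
Cineform: 315.160 Mbps × 540 s = 170186.4 Mb = 19.812 GiB.
HEVC: 25.360 Mbps × 540 s = 13694.4 Mb = 1.594 GiB.
Ratio: 19.812 / 1.594 = 12.427.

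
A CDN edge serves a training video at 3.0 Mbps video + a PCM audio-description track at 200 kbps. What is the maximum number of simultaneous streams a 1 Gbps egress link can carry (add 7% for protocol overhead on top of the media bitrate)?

292

Audio: 200 kbps = 0.200 Mbps.
Per-viewer media rate: 3.200 Mbps.
On the wire with 7% overhead: 3.424 Mbps.
1 Gbps = 1,000 Mbps; 1,000 / 3.424 = 292.06 → 292 viewers.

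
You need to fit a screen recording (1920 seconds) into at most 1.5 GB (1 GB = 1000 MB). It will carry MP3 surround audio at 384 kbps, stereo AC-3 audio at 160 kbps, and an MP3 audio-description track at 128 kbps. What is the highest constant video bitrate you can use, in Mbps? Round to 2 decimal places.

5.58 Mbps

Budget: 1.5 GB = 12000.0 Mb.
Total bitrate budget: 12000.0 Mb / 1920 s = 6.250 Mbps.
Audio total: 384 + 160 + 128 = 672 kbps = 0.672 Mbps.
Video: 6.250 − 0.672 = 5.578 Mbps.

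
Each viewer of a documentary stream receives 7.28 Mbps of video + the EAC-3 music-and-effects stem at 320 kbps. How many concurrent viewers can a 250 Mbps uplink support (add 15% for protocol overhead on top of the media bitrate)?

Audio: 320 kbps = 0.320 Mbps.
Per-viewer media rate: 7.600 Mbps.
On the wire with 15% overhead: 8.740 Mbps.
250 Mbps = 250.0 Mbps; 250.0 / 8.740 = 28.60 → 28 viewers.

28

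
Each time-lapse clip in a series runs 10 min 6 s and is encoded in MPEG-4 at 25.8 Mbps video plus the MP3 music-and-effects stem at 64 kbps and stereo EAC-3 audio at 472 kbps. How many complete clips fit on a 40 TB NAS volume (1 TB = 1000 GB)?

20050

10 min 6 s = 606 s
Audio total: 64 + 472 = 536 kbps = 0.536 Mbps.
Total bitrate: 26.336 Mbps.
Per item: 26.336 Mbps × 606 s = 15,960 Mb = 1,995 MB.
Capacity: 40 TB = 320,000,000 Mb; 20050.61 items → 20050 complete.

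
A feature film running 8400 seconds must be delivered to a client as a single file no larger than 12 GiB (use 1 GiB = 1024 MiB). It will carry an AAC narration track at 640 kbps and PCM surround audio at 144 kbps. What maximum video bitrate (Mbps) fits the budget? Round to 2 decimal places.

Budget: 12 GiB = 103079.2 Mb.
Total bitrate budget: 103079.2 Mb / 8400 s = 12.271 Mbps.
Audio total: 640 + 144 = 784 kbps = 0.784 Mbps.
Video: 12.271 − 0.784 = 11.487 Mbps.

11.49 Mbps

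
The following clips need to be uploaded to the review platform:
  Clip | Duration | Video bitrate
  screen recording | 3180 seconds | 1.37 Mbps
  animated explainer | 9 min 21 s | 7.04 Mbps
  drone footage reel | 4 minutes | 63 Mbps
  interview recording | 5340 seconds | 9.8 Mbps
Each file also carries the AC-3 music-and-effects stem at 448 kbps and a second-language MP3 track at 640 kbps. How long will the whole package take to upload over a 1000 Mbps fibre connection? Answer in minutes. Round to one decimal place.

Audio total: 448 + 640 = 1088 kbps = 1.088 Mbps.
screen recording: 2.458 Mbps × 3180 s = 7816.4 Mb
animated explainer: 8.128 Mbps × 561 s = 4559.8 Mb
drone footage reel: 64.088 Mbps × 240 s = 15381.1 Mb
interview recording: 10.888 Mbps × 5340 s = 58141.9 Mb
Total: 85899.3 Mb = 10737.4 MB.
At 1000 Mbps: 85899.3 / 1000 = 86 s ≈ 1.43 minutes.

1.4 minutes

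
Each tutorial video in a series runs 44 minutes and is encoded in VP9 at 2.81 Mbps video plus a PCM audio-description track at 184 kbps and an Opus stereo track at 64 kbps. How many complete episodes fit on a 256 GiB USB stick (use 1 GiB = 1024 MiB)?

272

44 min = 2640 s
Audio total: 184 + 64 = 248 kbps = 0.248 Mbps.
Total bitrate: 3.058 Mbps.
Per item: 3.058 Mbps × 2640 s = 8,073 Mb = 1,009 MB.
Capacity: 256 GiB = 2,199,023 Mb; 272.39 items → 272 complete.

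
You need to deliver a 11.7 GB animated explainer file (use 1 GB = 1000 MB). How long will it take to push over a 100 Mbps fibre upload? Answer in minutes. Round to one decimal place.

File: 11.7 GB = 93600.0 Mb.
At 100 Mbps: 93600.0 / 100 = 936.0 s ≈ 15.6 minutes.

15.6 minutes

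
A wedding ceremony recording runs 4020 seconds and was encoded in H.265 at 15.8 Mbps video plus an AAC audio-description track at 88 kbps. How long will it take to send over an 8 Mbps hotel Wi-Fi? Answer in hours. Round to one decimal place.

Audio: 88 kbps = 0.088 Mbps.
Total bitrate: 15.888 Mbps.
File: 15.888 Mbps × 4020 s = 63869.8 Mb.
At 8 Mbps: 63869.8 / 8 = 7983.7 s ≈ 2.22 hours.

2.2 hours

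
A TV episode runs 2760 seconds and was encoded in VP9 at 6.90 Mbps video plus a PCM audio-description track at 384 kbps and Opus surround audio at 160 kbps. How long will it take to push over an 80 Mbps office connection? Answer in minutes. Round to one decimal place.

4.3 minutes

Audio total: 384 + 160 = 544 kbps = 0.544 Mbps.
Total bitrate: 7.444 Mbps.
File: 7.444 Mbps × 2760 s = 20545.4 Mb.
At 80 Mbps: 20545.4 / 80 = 256.8 s ≈ 4.28 minutes.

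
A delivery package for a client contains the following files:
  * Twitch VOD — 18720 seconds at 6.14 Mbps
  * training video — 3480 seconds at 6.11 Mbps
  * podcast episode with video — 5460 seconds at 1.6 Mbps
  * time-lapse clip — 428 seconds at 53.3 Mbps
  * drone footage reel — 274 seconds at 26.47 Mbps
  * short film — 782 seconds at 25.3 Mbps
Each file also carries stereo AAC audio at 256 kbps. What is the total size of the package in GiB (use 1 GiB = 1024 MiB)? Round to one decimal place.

Audio: 256 kbps = 0.256 Mbps.
Twitch VOD: 6.396 Mbps × 18720 s = 119733.1 Mb
training video: 6.366 Mbps × 3480 s = 22153.7 Mb
podcast episode with video: 1.856 Mbps × 5460 s = 10133.8 Mb
time-lapse clip: 53.556 Mbps × 428 s = 22922.0 Mb
drone footage reel: 26.726 Mbps × 274 s = 7322.9 Mb
short film: 25.556 Mbps × 782 s = 19984.8 Mb
Total: 202250.2 Mb = 25281.3 MB.
= 23.55 GiB.

23.5 GiB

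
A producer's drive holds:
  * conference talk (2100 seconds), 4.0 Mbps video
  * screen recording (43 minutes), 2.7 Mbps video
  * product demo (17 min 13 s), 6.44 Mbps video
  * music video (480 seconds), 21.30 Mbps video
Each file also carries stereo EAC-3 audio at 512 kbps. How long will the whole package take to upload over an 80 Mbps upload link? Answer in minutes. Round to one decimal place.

7.4 minutes

Audio: 512 kbps = 0.512 Mbps.
conference talk: 4.512 Mbps × 2100 s = 9475.2 Mb
screen recording: 3.212 Mbps × 2580 s = 8287.0 Mb
product demo: 6.952 Mbps × 1033 s = 7181.4 Mb
music video: 21.812 Mbps × 480 s = 10469.8 Mb
Total: 35413.3 Mb = 4426.7 MB.
At 80 Mbps: 35413.3 / 80 = 443 s ≈ 7.38 minutes.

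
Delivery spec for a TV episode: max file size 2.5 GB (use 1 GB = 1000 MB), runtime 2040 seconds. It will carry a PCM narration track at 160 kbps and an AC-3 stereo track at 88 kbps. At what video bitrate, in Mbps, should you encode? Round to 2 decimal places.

9.56 Mbps

Budget: 2.5 GB = 20000.0 Mb.
Total bitrate budget: 20000.0 Mb / 2040 s = 9.804 Mbps.
Audio total: 160 + 88 = 248 kbps = 0.248 Mbps.
Video: 9.804 − 0.248 = 9.556 Mbps.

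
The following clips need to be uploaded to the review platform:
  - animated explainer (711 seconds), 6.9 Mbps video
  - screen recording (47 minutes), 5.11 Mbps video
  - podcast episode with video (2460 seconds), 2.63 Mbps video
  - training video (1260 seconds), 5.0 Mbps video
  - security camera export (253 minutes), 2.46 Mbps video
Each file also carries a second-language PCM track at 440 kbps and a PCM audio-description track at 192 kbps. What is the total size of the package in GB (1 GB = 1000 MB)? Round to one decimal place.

10.5 GB

Audio total: 440 + 192 = 632 kbps = 0.632 Mbps.
animated explainer: 7.532 Mbps × 711 s = 5355.3 Mb
screen recording: 5.742 Mbps × 2820 s = 16192.4 Mb
podcast episode with video: 3.262 Mbps × 2460 s = 8024.5 Mb
training video: 5.632 Mbps × 1260 s = 7096.3 Mb
security camera export: 3.092 Mbps × 15180 s = 46936.6 Mb
Total: 83605.1 Mb = 10450.6 MB.
= 10.45 GB.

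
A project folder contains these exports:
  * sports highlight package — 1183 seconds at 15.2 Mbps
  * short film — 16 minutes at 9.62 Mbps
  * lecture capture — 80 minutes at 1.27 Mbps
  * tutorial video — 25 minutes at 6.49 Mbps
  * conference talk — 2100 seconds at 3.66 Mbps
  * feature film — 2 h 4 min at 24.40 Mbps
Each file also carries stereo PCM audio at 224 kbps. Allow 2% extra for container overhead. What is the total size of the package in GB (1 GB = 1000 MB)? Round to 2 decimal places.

30.13 GB

Audio: 224 kbps = 0.224 Mbps.
sports highlight package: 15.424 Mbps × 1183 s × 1.02 = 18611.5 Mb
short film: 9.844 Mbps × 960 s × 1.02 = 9639.2 Mb
lecture capture: 1.494 Mbps × 4800 s × 1.02 = 7314.6 Mb
tutorial video: 6.714 Mbps × 1500 s × 1.02 = 10272.4 Mb
conference talk: 3.884 Mbps × 2100 s × 1.02 = 8319.5 Mb
feature film: 24.624 Mbps × 7440 s × 1.02 = 186866.6 Mb
Total: 241024.0 Mb = 30128.0 MB.
= 30.13 GB.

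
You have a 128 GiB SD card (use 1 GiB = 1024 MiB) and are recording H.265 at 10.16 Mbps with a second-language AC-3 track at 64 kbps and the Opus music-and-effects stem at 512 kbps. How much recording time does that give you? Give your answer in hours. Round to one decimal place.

28.4 hours

Audio total: 64 + 512 = 576 kbps = 0.576 Mbps.
Total bitrate: 10.16 + 0.576 = 10.736 Mbps.
Capacity: 128 GiB = 1,099,512 Mb.
Recording time: 1,099,512 / 10.736 = 102,414 s ≈ 28.4 hours.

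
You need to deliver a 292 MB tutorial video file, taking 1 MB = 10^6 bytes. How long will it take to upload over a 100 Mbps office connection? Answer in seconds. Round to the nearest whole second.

23 seconds

File: 292 MB = 2336.0 Mb.
At 100 Mbps: 2336.0 / 100 = 23.4 s ≈ 23.4 seconds.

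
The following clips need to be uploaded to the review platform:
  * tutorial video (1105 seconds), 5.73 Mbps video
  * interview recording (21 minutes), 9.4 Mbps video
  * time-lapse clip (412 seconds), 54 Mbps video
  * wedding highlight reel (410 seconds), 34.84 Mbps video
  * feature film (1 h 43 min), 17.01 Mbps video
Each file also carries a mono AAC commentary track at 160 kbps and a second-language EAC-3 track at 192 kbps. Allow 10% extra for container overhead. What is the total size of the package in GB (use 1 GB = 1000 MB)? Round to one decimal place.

Audio total: 160 + 192 = 352 kbps = 0.352 Mbps.
tutorial video: 6.082 Mbps × 1105 s × 1.10 = 7392.7 Mb
interview recording: 9.752 Mbps × 1260 s × 1.10 = 13516.3 Mb
time-lapse clip: 54.352 Mbps × 412 s × 1.10 = 24632.3 Mb
wedding highlight reel: 35.192 Mbps × 410 s × 1.10 = 15871.6 Mb
feature film: 17.362 Mbps × 6180 s × 1.10 = 118026.9 Mb
Total: 179439.7 Mb = 22430.0 MB.
= 22.43 GB.

22.4 GB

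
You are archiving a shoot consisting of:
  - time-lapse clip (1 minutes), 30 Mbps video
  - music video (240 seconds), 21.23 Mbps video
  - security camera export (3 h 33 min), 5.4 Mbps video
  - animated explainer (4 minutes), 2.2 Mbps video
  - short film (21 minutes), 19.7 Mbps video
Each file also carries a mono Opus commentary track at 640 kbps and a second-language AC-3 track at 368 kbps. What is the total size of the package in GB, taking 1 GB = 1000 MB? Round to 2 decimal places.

14.49 GB

Audio total: 640 + 368 = 1008 kbps = 1.008 Mbps.
time-lapse clip: 31.008 Mbps × 60 s = 1860.5 Mb
music video: 22.238 Mbps × 240 s = 5337.1 Mb
security camera export: 6.408 Mbps × 12780 s = 81894.2 Mb
animated explainer: 3.208 Mbps × 240 s = 769.9 Mb
short film: 20.708 Mbps × 1260 s = 26092.1 Mb
Total: 115953.8 Mb = 14494.2 MB.
= 14.49 GB.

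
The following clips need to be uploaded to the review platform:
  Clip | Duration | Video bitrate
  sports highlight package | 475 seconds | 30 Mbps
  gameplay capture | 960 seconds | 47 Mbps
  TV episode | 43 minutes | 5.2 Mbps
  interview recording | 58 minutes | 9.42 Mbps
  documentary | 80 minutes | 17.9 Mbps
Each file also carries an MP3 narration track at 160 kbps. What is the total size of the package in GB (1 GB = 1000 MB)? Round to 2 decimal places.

24.18 GB

Audio: 160 kbps = 0.160 Mbps.
sports highlight package: 30.160 Mbps × 475 s = 14326.0 Mb
gameplay capture: 47.160 Mbps × 960 s = 45273.6 Mb
TV episode: 5.360 Mbps × 2580 s = 13828.8 Mb
interview recording: 9.580 Mbps × 3480 s = 33338.4 Mb
documentary: 18.060 Mbps × 4800 s = 86688.0 Mb
Total: 193454.8 Mb = 24181.8 MB.
= 24.18 GB.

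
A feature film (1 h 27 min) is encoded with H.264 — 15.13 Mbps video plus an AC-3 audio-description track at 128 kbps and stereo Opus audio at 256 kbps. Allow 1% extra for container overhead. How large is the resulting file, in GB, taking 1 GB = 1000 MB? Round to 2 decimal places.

1 h 27 min = 87 min = 5220 s
Audio total: 128 + 256 = 384 kbps = 0.384 Mbps.
Total bitrate: 15.13 + 0.384 = 15.514 Mbps.
Stream data: 15.514 Mbps × 5220 s = 80983.1 Mb.
With 1% container overhead: ×1.01.
81,793 Mb ÷ 8 = 10,224 MB → 10.22 GB.

10.22 GB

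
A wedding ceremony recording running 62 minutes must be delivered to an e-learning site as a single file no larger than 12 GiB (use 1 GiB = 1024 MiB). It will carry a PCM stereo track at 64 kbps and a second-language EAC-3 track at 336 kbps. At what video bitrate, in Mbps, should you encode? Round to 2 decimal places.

27.31 Mbps

Budget: 12 GiB = 103079.2 Mb.
62 min = 3720 s
Total bitrate budget: 103079.2 Mb / 3720 s = 27.709 Mbps.
Audio total: 64 + 336 = 400 kbps = 0.400 Mbps.
Video: 27.709 − 0.400 = 27.309 Mbps.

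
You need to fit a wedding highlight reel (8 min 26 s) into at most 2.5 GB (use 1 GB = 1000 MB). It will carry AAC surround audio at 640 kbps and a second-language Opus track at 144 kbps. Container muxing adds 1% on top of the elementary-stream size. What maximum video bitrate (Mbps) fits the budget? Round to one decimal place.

38.4 Mbps

Budget: 2.5 GB = 20000.0 Mb.
Stream payload after overhead: 20000.0 / 1.01 = 19802.0 Mb.
8 min 26 s = 506 s
Total bitrate budget: 19802.0 Mb / 506 s = 39.134 Mbps.
Audio total: 640 + 144 = 784 kbps = 0.784 Mbps.
Video: 39.134 − 0.784 = 38.350 Mbps.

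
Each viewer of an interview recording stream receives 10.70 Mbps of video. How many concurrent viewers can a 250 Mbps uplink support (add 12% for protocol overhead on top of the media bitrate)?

On the wire with 12% overhead: 11.984 Mbps.
250 Mbps = 250.0 Mbps; 250.0 / 11.984 = 20.86 → 20 viewers.

20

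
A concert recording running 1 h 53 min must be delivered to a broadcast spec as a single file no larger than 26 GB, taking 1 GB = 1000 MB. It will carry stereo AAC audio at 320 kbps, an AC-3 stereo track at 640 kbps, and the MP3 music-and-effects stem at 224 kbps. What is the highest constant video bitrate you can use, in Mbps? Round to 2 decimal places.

29.49 Mbps

Budget: 26 GB = 208000.0 Mb.
1 h 53 min = 113 min = 6780 s
Total bitrate budget: 208000.0 Mb / 6780 s = 30.678 Mbps.
Audio total: 320 + 640 + 224 = 1184 kbps = 1.184 Mbps.
Video: 30.678 − 1.184 = 29.494 Mbps.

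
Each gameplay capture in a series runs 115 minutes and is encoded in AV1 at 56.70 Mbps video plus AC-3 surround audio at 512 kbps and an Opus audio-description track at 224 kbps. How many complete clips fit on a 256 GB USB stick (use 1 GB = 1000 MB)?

115 min = 6900 s
Audio total: 512 + 224 = 736 kbps = 0.736 Mbps.
Total bitrate: 57.436 Mbps.
Per item: 57.436 Mbps × 6900 s = 396,308 Mb = 49,539 MB.
Capacity: 256 GB = 2,048,000 Mb; 5.17 items → 5 complete.

5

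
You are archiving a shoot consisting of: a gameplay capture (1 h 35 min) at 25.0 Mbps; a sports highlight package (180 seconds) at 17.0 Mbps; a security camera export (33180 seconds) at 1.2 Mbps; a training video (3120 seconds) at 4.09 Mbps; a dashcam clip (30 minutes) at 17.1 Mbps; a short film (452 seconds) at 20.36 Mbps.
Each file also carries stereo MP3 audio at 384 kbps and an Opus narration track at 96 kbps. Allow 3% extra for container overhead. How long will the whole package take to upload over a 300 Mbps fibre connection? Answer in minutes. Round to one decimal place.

14.8 minutes

Audio total: 384 + 96 = 480 kbps = 0.480 Mbps.
gameplay capture: 25.480 Mbps × 5700 s × 1.03 = 149593.1 Mb
sports highlight package: 17.480 Mbps × 180 s × 1.03 = 3240.8 Mb
security camera export: 1.680 Mbps × 33180 s × 1.03 = 57414.7 Mb
training video: 4.570 Mbps × 3120 s × 1.03 = 14686.2 Mb
dashcam clip: 17.580 Mbps × 1800 s × 1.03 = 32593.3 Mb
short film: 20.840 Mbps × 452 s × 1.03 = 9702.3 Mb
Total: 267230.3 Mb = 33403.8 MB.
At 300 Mbps: 267230.3 / 300 = 891 s ≈ 14.8 minutes.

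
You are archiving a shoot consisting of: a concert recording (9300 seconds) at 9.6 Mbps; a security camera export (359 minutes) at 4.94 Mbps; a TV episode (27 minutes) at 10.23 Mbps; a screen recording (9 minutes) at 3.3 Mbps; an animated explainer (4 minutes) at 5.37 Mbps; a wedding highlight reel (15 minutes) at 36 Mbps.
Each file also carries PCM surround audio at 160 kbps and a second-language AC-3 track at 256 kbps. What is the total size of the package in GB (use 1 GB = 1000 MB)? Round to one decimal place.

32.7 GB

Audio total: 160 + 256 = 416 kbps = 0.416 Mbps.
concert recording: 10.016 Mbps × 9300 s = 93148.8 Mb
security camera export: 5.356 Mbps × 21540 s = 115368.2 Mb
TV episode: 10.646 Mbps × 1620 s = 17246.5 Mb
screen recording: 3.716 Mbps × 540 s = 2006.6 Mb
animated explainer: 5.786 Mbps × 240 s = 1388.6 Mb
wedding highlight reel: 36.416 Mbps × 900 s = 32774.4 Mb
Total: 261933.2 Mb = 32741.7 MB.
= 32.74 GB.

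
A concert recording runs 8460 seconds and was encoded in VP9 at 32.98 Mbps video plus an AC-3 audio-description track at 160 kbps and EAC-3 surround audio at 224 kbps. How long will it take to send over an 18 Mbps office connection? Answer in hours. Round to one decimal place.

Audio total: 160 + 224 = 384 kbps = 0.384 Mbps.
Total bitrate: 33.364 Mbps.
File: 33.364 Mbps × 8460 s = 282259.4 Mb.
At 18 Mbps: 282259.4 / 18 = 15681.1 s ≈ 4.36 hours.

4.4 hours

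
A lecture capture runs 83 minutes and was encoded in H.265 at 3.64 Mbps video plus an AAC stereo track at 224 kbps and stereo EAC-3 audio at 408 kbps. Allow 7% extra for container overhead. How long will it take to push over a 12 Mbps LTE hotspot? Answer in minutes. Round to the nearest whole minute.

32 minutes

83 min = 4980 s
Audio total: 224 + 408 = 632 kbps = 0.632 Mbps.
Total bitrate: 4.272 Mbps.
File: 4.272 Mbps × 4980 s = 21274.6 Mb.
With 7% container overhead: ×1.07. → 22763.8 Mb.
At 12 Mbps: 22763.8 / 12 = 1897.0 s ≈ 31.6 minutes.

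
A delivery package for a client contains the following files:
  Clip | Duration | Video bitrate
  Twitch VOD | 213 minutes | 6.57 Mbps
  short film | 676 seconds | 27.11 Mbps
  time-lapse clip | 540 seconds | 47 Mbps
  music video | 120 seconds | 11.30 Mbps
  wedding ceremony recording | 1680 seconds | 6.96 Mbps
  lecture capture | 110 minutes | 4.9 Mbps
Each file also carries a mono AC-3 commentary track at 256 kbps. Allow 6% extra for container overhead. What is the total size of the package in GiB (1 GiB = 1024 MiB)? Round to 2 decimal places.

Audio: 256 kbps = 0.256 Mbps.
Twitch VOD: 6.826 Mbps × 12780 s × 1.06 = 92470.5 Mb
short film: 27.366 Mbps × 676 s × 1.06 = 19609.4 Mb
time-lapse clip: 47.256 Mbps × 540 s × 1.06 = 27049.3 Mb
music video: 11.556 Mbps × 120 s × 1.06 = 1469.9 Mb
wedding ceremony recording: 7.216 Mbps × 1680 s × 1.06 = 12850.3 Mb
lecture capture: 5.156 Mbps × 6600 s × 1.06 = 36071.4 Mb
Total: 189520.7 Mb = 23690.1 MB.
= 22.06 GiB.

22.06 GiB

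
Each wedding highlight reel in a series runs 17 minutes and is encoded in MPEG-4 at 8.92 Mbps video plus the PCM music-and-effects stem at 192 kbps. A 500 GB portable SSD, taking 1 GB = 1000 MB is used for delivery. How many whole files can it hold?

430

17 min = 1020 s
Audio: 192 kbps = 0.192 Mbps.
Total bitrate: 9.112 Mbps.
Per item: 9.112 Mbps × 1020 s = 9,294 Mb = 1,162 MB.
Capacity: 500 GB = 4,000,000 Mb; 430.37 items → 430 complete.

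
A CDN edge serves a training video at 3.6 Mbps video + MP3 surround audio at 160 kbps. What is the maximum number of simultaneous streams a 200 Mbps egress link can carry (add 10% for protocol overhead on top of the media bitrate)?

Audio: 160 kbps = 0.160 Mbps.
Per-viewer media rate: 3.760 Mbps.
On the wire with 10% overhead: 4.136 Mbps.
200 Mbps = 200.0 Mbps; 200.0 / 4.136 = 48.36 → 48 viewers.

48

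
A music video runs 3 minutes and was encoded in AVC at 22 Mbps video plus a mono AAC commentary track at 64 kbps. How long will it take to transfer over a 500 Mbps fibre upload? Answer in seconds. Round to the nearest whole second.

8 seconds

3 min = 180 s
Audio: 64 kbps = 0.064 Mbps.
Total bitrate: 22.064 Mbps.
File: 22.064 Mbps × 180 s = 3971.5 Mb.
At 500 Mbps: 3971.5 / 500 = 7.9 s ≈ 7.94 seconds.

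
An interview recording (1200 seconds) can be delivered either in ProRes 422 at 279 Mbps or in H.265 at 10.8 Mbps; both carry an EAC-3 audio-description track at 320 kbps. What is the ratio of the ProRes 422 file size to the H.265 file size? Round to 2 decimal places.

25.12

Audio: 320 kbps = 0.320 Mbps.
ProRes 422: 279.320 Mbps × 1200 s = 335184.0 Mb = 39.021 GiB.
H.265: 11.120 Mbps × 1200 s = 13344.0 Mb = 1.553 GiB.
Ratio: 39.021 / 1.553 = 25.119.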